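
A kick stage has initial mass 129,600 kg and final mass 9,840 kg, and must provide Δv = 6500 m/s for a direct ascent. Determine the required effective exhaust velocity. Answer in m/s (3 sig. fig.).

v_e ≈ 2520 m/s

ln(m₀/m_f) = ln(129600/9840) = ln(13.17) = 2.5780.
From the ideal rocket equation, v_e = Δv / ln(m₀/m_f) = 6500 / 2.5780 = 2521.3 m/s.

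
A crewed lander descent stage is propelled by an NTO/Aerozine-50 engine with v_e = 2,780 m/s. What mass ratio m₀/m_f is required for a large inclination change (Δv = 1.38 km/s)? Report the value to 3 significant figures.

mass ratio ≈ 1.64

Rocket equation: m₀/m_f = exp(Δv / v_e) = exp(1380 / 2780.0) = exp(0.4964) = 1.6428.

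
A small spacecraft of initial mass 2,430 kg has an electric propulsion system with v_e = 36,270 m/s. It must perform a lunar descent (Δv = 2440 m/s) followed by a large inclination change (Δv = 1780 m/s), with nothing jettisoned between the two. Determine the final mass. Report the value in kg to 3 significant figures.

final mass ≈ 2160 kg

After the first burn: m = 2430 × exp(−2440/36270.0) = 2430 × 0.93494 = 2,271.9 kg.
After the second burn: m = 2,271.9 × exp(−1780/36270.0) = 2,271.9 × 0.95211 = 2,163.1 kg.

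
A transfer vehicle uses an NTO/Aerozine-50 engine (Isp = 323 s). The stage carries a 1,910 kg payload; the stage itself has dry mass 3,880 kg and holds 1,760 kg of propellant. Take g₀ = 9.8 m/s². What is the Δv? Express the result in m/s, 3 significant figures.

v_e = Isp · g₀ = 323 × 9.8 = 3165.4 m/s.
m₀ = payload + dry + propellant = 1,910 + 3,880 + 1,760 = 7,550 kg.
m_f = payload + dry = 1,910 + 3,880 = 5,790 kg.
Δv = v_e · ln(m₀/m_f) = 3165.4 × ln(1.304) = 3165.4 × 0.2654 ≈ 840.1 m/s.

Δv ≈ 840 m/s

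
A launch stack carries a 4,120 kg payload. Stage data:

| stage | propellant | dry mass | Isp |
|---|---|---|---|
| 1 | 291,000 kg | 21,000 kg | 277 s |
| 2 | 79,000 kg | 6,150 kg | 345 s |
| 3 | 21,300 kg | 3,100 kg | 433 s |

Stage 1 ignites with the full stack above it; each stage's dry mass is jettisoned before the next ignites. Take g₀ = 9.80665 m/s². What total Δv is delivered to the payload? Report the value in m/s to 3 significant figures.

Ignition mass of stage 1 = 291,000+21,000 + 79,000+6,150 + 21,300+3,100 + 4,120 = 425,670 kg.
Stage 1: m₀ = 425,670 kg, m_f = 425,670 − 291,000 = 134,670 kg; Δv = 277×9.80665×ln(3.161) = 2716.4×1.1508 ≈ 3126 m/s.
Stage 2: m₀ = 113,670 kg, m_f = 113,670 − 79,000 = 34,670 kg; Δv = 345×9.80665×ln(3.279) = 3383.3×1.1874 ≈ 4017 m/s.
Stage 3: m₀ = 28,520 kg, m_f = 28,520 − 21,300 = 7,220 kg; Δv = 433×9.80665×ln(3.95) = 4246.3×1.3738 ≈ 5833 m/s.
Total Δv = 3126 + 4017 + 5833 = 12976 m/s.

Δv ≈ 13000 m/s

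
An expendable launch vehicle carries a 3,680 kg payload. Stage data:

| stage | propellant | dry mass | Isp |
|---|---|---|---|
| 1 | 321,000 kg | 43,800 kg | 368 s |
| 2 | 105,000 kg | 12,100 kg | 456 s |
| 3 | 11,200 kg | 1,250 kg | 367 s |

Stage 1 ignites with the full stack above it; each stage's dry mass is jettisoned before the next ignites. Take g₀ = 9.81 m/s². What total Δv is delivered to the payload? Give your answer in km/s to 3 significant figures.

Δv ≈ 14.9 km/s

Ignition mass of stage 1 = 321,000+43,800 + 105,000+12,100 + 11,200+1,250 + 3,680 = 498,030 kg.
Stage 1: m₀ = 498,030 kg, m_f = 498,030 − 321,000 = 177,030 kg; Δv = 368×9.81×ln(2.813) = 3610.1×1.0343 ≈ 3734 m/s.
Stage 2: m₀ = 133,230 kg, m_f = 133,230 − 105,000 = 28,230 kg; Δv = 456×9.81×ln(4.719) = 4473.4×1.5517 ≈ 6941 m/s.
Stage 3: m₀ = 16,130 kg, m_f = 16,130 − 11,200 = 4,930 kg; Δv = 367×9.81×ln(3.272) = 3600.3×1.1853 ≈ 4268 m/s.
Total Δv = 3734 + 6941 + 4268 = 14943 m/s.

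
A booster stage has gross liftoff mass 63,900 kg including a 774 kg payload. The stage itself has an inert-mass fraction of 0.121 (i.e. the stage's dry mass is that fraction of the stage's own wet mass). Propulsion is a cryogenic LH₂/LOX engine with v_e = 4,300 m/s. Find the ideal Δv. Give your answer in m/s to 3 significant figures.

Δv ≈ 8720 m/s

Stage wet mass = m₀ − payload = 63,900 − 774 = 63,126 kg.
Stage dry mass = ε × stage wet mass = 0.121 × 63,126 = 7,638.25 kg.
Burnout mass m_f = stage dry + payload = 7,638.25 + 774 = 8,412.25 kg.
Rocket equation: Δv = v_e · ln(63,900/8,412.25) = 4300.0 × ln(7.596) = 4300.0 × 2.0276 ≈ 8719 m/s.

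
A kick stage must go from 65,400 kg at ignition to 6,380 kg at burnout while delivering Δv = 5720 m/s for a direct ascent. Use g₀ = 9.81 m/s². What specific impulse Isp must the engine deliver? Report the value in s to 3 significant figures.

Isp ≈ 251 s

ln(m₀/m_f) = ln(65400/6380) = ln(10.25) = 2.3274.
Rocket equation: v_e = Δv / ln(m₀/m_f) = 5720 / 2.3274 = 2457.7 m/s.
Isp = v_e / g₀ = 2457.7 / 9.81 = 250.5 s.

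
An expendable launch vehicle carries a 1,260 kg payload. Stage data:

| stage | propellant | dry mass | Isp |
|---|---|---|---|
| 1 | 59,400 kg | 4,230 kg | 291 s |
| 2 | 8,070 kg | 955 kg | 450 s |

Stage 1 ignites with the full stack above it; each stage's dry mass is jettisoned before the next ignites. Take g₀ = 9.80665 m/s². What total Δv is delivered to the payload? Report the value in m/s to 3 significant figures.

Ignition mass of stage 1 = 59,400+4,230 + 8,070+955 + 1,260 = 73,915 kg.
Stage 1: m₀ = 73,915 kg, m_f = 73,915 − 59,400 = 14,515 kg; Δv = 291×9.80665×ln(5.092) = 2853.7×1.6277 ≈ 4645 m/s.
Stage 2: m₀ = 10,285 kg, m_f = 10,285 − 8,070 = 2,215 kg; Δv = 450×9.80665×ln(4.643) = 4413.0×1.5354 ≈ 6776 m/s.
Total Δv = 4645 + 6776 = 11421 m/s.

Δv ≈ 11400 m/s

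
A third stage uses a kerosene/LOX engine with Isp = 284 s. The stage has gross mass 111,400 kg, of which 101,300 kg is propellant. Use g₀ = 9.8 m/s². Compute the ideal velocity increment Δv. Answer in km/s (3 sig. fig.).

v_e = Isp · g₀ = 284 × 9.8 = 2783.2 m/s.
m_f = m₀ − m_prop = 111,400 − 101,300 = 10,100 kg.
Δv = v_e · ln(m₀/m_f) = 2783.2 × ln(11.03) = 2783.2 × 2.4006 ≈ 6681.3 m/s.

Δv ≈ 6.68 km/s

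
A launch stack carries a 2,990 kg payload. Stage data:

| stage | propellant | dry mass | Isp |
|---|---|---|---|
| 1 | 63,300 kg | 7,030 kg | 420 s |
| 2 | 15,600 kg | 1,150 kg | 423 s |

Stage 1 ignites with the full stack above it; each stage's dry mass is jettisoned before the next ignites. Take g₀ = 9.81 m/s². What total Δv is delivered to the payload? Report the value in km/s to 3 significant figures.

Ignition mass of stage 1 = 63,300+7,030 + 15,600+1,150 + 2,990 = 90,070 kg.
Stage 1: m₀ = 90,070 kg, m_f = 90,070 − 63,300 = 26,770 kg; Δv = 420×9.81×ln(3.365) = 4120.2×1.2133 ≈ 4999 m/s.
Stage 2: m₀ = 19,740 kg, m_f = 19,740 − 15,600 = 4,140 kg; Δv = 423×9.81×ln(4.768) = 4149.6×1.5620 ≈ 6482 m/s.
Total Δv = 4999 + 6482 = 11481 m/s.

Δv ≈ 11.5 km/s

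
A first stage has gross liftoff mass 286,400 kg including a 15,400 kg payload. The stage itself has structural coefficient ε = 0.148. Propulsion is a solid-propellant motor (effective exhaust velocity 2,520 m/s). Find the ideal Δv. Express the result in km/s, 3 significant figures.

Δv ≈ 4.13 km/s

Stage wet mass = m₀ − payload = 286,400 − 15,400 = 271,000 kg.
Stage dry mass = ε × stage wet mass = 0.148 × 271,000 = 40,108 kg.
Burnout mass m_f = stage dry + payload = 40,108 + 15,400 = 55,508 kg.
Using Δv = v_e ln(m₀/m_f): Δv = v_e · ln(286,400/55,508) = 2520.0 × ln(5.16) = 2520.0 × 1.6409 ≈ 4135 m/s.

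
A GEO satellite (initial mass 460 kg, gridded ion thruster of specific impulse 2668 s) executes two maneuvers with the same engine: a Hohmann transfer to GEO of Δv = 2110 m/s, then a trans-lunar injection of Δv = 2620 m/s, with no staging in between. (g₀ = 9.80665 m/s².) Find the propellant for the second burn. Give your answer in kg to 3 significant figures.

v_e = Isp · g₀ = 2668 × 9.80665 = 26164.1 m/s.
After the first burn: m = 460 × exp(−2110/26164.1) = 460 × 0.92252 = 424.359 kg.
After the second burn: m = 424.359 × exp(−2620/26164.1) = 424.359 × 0.90471 = 383.922 kg.
Second-burn propellant = 424.359 − 383.922 = 40.437 kg.

propellant for the second burn ≈ 40.4 kg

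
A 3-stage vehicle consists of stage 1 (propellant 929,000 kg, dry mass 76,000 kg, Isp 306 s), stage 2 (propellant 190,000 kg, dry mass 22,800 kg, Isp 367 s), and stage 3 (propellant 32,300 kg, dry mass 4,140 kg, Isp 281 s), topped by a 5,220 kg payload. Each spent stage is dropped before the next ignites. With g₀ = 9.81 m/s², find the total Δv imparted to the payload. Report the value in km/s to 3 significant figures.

Δv ≈ 13.1 km/s

Ignition mass of stage 1 = 929,000+76,000 + 190,000+22,800 + 32,300+4,140 + 5,220 = 1,259,460 kg.
Stage 1: m₀ = 1,259,460 kg, m_f = 1,259,460 − 929,000 = 330,460 kg; Δv = 306×9.81×ln(3.811) = 3001.9×1.3380 ≈ 4016 m/s.
Stage 2: m₀ = 254,460 kg, m_f = 254,460 − 190,000 = 64,460 kg; Δv = 367×9.81×ln(3.948) = 3600.3×1.3731 ≈ 4944 m/s.
Stage 3: m₀ = 41,660 kg, m_f = 41,660 − 32,300 = 9,360 kg; Δv = 281×9.81×ln(4.451) = 2756.6×1.4931 ≈ 4116 m/s.
Total Δv = 4016 + 4944 + 4116 = 13076 m/s.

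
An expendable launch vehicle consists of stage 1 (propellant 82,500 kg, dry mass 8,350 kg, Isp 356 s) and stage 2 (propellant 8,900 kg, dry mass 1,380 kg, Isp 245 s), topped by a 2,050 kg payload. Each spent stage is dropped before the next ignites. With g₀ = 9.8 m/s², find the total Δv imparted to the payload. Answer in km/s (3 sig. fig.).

Δv ≈ 8.68 km/s

Ignition mass of stage 1 = 82,500+8,350 + 8,900+1,380 + 2,050 = 103,180 kg.
Stage 1: m₀ = 103,180 kg, m_f = 103,180 − 82,500 = 20,680 kg; Δv = 356×9.8×ln(4.989) = 3488.8×1.6073 ≈ 5608 m/s.
Stage 2: m₀ = 12,330 kg, m_f = 12,330 − 8,900 = 3,430 kg; Δv = 245×9.8×ln(3.595) = 2401.0×1.2795 ≈ 3072 m/s.
Total Δv = 5608 + 3072 = 8680 m/s.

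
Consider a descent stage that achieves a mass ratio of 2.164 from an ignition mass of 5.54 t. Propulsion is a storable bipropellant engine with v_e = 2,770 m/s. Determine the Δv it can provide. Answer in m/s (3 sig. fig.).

Δv ≈ 2140 m/s

Using Δv = v_e ln(m₀/m_f): Δv = v_e · ln(2.164) = 2770.0 × 0.7720 ≈ 2138.3 m/s.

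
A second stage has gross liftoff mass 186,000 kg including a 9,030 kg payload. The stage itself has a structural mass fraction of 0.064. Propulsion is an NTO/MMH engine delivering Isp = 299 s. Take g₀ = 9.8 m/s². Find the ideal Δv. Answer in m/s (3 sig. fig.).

Stage wet mass = m₀ − payload = 186,000 − 9,030 = 176,970 kg.
Stage dry mass = ε × stage wet mass = 0.064 × 176,970 = 11,326.1 kg.
Burnout mass m_f = stage dry + payload = 11,326.1 + 9,030 = 20,356.1 kg.
v_e = Isp · g₀ = 299 × 9.8 = 2930.2 m/s.
Δv = v_e · ln(186,000/20,356.1) = 2930.2 × ln(9.137) = 2930.2 × 2.2124 ≈ 6483 m/s.

Δv ≈ 6480 m/s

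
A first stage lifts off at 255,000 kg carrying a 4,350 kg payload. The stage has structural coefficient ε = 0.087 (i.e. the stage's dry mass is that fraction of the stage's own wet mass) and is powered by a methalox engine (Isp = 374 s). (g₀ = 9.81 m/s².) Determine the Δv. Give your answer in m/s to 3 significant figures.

Stage wet mass = m₀ − payload = 255,000 − 4,350 = 250,650 kg.
Stage dry mass = ε × stage wet mass = 0.087 × 250,650 = 21,806.6 kg.
Burnout mass m_f = stage dry + payload = 21,806.6 + 4,350 = 26,156.6 kg.
v_e = Isp · g₀ = 374 × 9.81 = 3668.9 m/s.
Δv = v_e · ln(255,000/26,156.6) = 3668.9 × ln(9.749) = 3668.9 × 2.2772 ≈ 8355 m/s.

Δv ≈ 8350 m/s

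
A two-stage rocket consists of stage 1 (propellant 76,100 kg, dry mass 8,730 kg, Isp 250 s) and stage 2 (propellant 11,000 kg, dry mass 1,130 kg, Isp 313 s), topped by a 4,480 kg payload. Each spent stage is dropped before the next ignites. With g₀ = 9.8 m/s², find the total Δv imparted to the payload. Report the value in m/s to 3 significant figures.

Δv ≈ 6730 m/s

Ignition mass of stage 1 = 76,100+8,730 + 11,000+1,130 + 4,480 = 101,440 kg.
Stage 1: m₀ = 101,440 kg, m_f = 101,440 − 76,100 = 25,340 kg; Δv = 250×9.8×ln(4.003) = 2450.0×1.3871 ≈ 3398 m/s.
Stage 2: m₀ = 16,610 kg, m_f = 16,610 − 11,000 = 5,610 kg; Δv = 313×9.8×ln(2.961) = 3067.4×1.0855 ≈ 3330 m/s.
Total Δv = 3398 + 3330 = 6728 m/s.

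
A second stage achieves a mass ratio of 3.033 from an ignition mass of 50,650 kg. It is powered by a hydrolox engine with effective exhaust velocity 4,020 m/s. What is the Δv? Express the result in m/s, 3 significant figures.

Δv ≈ 4460 m/s

Using Δv = v_e ln(m₀/m_f): Δv = v_e · ln(3.033) = 4020.0 × 1.1096 ≈ 4460.4 m/s.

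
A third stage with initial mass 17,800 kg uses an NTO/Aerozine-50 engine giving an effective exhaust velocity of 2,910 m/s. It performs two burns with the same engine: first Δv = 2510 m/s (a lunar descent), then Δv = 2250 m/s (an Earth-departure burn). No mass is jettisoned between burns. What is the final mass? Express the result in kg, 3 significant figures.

final mass ≈ 3470 kg

After the first burn: m = 17800 × exp(−2510/2910.0) = 17800 × 0.42209 = 7,513.2 kg.
After the second burn: m = 7,513.2 × exp(−2250/2910.0) = 7,513.2 × 0.46154 = 3,467.64 kg.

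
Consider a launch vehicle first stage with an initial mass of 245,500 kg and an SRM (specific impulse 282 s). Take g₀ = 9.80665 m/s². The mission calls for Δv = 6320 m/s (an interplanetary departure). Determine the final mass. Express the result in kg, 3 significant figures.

v_e = Isp · g₀ = 282 × 9.80665 = 2765.5 m/s.
By the Tsiolkovsky rocket equation, m₀/m_f = exp(Δv / v_e) = exp(6320 / 2765.5) = exp(2.2853) = 9.8288.
m_f = m₀ / 9.8288 = 245,500 / 9.8288 = 24,977.6 kg.

final mass ≈ 25000 kg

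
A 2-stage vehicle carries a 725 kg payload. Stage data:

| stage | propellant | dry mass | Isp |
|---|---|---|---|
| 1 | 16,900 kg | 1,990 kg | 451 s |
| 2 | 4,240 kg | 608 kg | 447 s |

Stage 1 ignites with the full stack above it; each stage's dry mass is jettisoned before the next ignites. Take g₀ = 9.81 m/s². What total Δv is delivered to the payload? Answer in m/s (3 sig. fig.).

Δv ≈ 11500 m/s

Ignition mass of stage 1 = 16,900+1,990 + 4,240+608 + 725 = 24,463 kg.
Stage 1: m₀ = 24,463 kg, m_f = 24,463 − 16,900 = 7,563 kg; Δv = 451×9.81×ln(3.235) = 4424.3×1.1739 ≈ 5194 m/s.
Stage 2: m₀ = 5,573 kg, m_f = 5,573 − 4,240 = 1,333 kg; Δv = 447×9.81×ln(4.181) = 4385.1×1.4305 ≈ 6273 m/s.
Total Δv = 5194 + 6273 = 11467 m/s.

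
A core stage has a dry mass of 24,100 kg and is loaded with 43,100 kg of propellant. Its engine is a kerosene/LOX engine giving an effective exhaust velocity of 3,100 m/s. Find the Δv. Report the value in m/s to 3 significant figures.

Δv ≈ 3180 m/s

m₀ = m_dry + m_prop = 24,100 + 43,100 = 67,200 kg.
By the Tsiolkovsky rocket equation, Δv = v_e · ln(m₀/m_f) = 3100.0 × ln(2.788) = 3100.0 × 1.0255 ≈ 3178.9 m/s.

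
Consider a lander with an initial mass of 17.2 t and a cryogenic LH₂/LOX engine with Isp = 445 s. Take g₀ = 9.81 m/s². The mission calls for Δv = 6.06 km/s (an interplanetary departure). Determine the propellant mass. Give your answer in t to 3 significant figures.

propellant mass ≈ 12.9 t

v_e = Isp · g₀ = 445 × 9.81 = 4365.4 m/s.
m₀/m_f = exp(Δv / v_e) = exp(6060 / 4365.4) = exp(1.3882) = 4.0075.
m_f = 17.2 / 4.0075 = 4.29195 t, so propellant = m₀ − m_f = 17.2 − 4.29195 = 12.90805 t.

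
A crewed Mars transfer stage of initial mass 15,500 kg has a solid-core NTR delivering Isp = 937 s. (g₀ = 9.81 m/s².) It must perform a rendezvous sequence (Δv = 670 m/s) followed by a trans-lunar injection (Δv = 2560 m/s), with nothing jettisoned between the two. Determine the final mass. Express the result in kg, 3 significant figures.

v_e = Isp · g₀ = 937 × 9.81 = 9192.0 m/s.
After the first burn: m = 15500 × exp(−670/9192.0) = 15500 × 0.92970 = 14,410.4 kg.
After the second burn: m = 14,410.4 × exp(−2560/9192.0) = 14,410.4 × 0.75692 = 10,907.5 kg.

final mass ≈ 10900 kg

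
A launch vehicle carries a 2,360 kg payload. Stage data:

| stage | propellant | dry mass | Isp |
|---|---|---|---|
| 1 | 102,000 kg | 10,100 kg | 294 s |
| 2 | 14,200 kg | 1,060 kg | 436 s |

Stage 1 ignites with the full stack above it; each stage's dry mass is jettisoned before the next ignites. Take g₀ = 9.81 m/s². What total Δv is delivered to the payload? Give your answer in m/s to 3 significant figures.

Ignition mass of stage 1 = 102,000+10,100 + 14,200+1,060 + 2,360 = 129,720 kg.
Stage 1: m₀ = 129,720 kg, m_f = 129,720 − 102,000 = 27,720 kg; Δv = 294×9.81×ln(4.68) = 2884.1×1.5432 ≈ 4451 m/s.
Stage 2: m₀ = 17,620 kg, m_f = 17,620 − 14,200 = 3,420 kg; Δv = 436×9.81×ln(5.152) = 4277.2×1.6394 ≈ 7012 m/s.
Total Δv = 4451 + 7012 = 11463 m/s.

Δv ≈ 11500 m/s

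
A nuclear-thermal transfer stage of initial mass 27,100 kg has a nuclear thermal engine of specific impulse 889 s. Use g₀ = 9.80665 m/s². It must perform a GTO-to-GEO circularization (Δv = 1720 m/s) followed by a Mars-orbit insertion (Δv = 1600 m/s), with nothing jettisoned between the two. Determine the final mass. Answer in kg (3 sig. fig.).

final mass ≈ 18500 kg

v_e = Isp · g₀ = 889 × 9.80665 = 8718.1 m/s.
After the first burn: m = 27100 × exp(−1720/8718.1) = 27100 × 0.82095 = 22,247.7 kg.
After the second burn: m = 22,247.7 × exp(−1600/8718.1) = 22,247.7 × 0.83233 = 18,517.4 kg.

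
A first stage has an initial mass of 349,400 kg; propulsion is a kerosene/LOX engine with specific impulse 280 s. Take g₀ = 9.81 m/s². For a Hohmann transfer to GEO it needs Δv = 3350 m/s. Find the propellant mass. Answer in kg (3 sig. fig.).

v_e = Isp · g₀ = 280 × 9.81 = 2746.8 m/s.
From the ideal rocket equation, m₀/m_f = exp(Δv / v_e) = exp(3350 / 2746.8) = exp(1.2196) = 3.3858.
m_f = 349,400 / 3.3858 = 103,196 kg, so propellant = m₀ − m_f = 349,400 − 103,196 = 246,204 kg.

propellant mass ≈ 246000 kg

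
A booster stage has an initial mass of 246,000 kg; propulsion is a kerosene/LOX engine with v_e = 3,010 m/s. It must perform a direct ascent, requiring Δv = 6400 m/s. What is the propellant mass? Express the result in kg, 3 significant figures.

m₀/m_f = exp(Δv / v_e) = exp(6400 / 3010.0) = exp(2.1262) = 8.3833.
m_f = 246,000 / 8.3833 = 29,344.1 kg, so propellant = m₀ − m_f = 246,000 − 29,344.1 = 216,655.9 kg.

propellant mass ≈ 217000 kg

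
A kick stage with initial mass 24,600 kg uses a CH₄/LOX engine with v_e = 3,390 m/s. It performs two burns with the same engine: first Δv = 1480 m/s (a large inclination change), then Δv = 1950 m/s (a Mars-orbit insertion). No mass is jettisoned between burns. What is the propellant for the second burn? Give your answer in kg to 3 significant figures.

After the first burn: m = 24600 × exp(−1480/3390.0) = 24600 × 0.64624 = 15,897.5 kg.
After the second burn: m = 15,897.5 × exp(−1950/3390.0) = 15,897.5 × 0.56258 = 8,943.62 kg.
Second-burn propellant = 15,897.5 − 8,943.62 = 6,953.88 kg.

propellant for the second burn ≈ 6950 kg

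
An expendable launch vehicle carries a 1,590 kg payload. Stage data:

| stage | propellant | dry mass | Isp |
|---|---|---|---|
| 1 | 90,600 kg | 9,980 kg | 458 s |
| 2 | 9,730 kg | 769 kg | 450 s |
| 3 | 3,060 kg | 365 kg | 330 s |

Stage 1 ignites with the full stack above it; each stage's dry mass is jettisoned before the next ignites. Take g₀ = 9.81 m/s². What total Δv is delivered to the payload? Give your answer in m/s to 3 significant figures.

Ignition mass of stage 1 = 90,600+9,980 + 9,730+769 + 3,060+365 + 1,590 = 116,094 kg.
Stage 1: m₀ = 116,094 kg, m_f = 116,094 − 90,600 = 25,494 kg; Δv = 458×9.81×ln(4.554) = 4493.0×1.5160 ≈ 6811 m/s.
Stage 2: m₀ = 15,514 kg, m_f = 15,514 − 9,730 = 5,784 kg; Δv = 450×9.81×ln(2.682) = 4414.5×0.9866 ≈ 4356 m/s.
Stage 3: m₀ = 5,015 kg, m_f = 5,015 − 3,060 = 1,955 kg; Δv = 330×9.81×ln(2.565) = 3237.3×0.9420 ≈ 3050 m/s.
Total Δv = 6811 + 4356 + 3050 = 14217 m/s.

Δv ≈ 14200 m/s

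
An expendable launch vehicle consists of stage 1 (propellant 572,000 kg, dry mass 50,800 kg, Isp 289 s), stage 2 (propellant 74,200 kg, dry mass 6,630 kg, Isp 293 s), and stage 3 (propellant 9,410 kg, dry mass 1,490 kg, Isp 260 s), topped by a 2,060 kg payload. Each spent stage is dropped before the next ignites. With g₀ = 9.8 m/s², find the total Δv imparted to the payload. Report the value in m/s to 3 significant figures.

Ignition mass of stage 1 = 572,000+50,800 + 74,200+6,630 + 9,410+1,490 + 2,060 = 716,590 kg.
Stage 1: m₀ = 716,590 kg, m_f = 716,590 − 572,000 = 144,590 kg; Δv = 289×9.8×ln(4.956) = 2832.2×1.6006 ≈ 4533 m/s.
Stage 2: m₀ = 93,790 kg, m_f = 93,790 − 74,200 = 19,590 kg; Δv = 293×9.8×ln(4.788) = 2871.4×1.5660 ≈ 4497 m/s.
Stage 3: m₀ = 12,960 kg, m_f = 12,960 − 9,410 = 3,550 kg; Δv = 260×9.8×ln(3.651) = 2548.0×1.2949 ≈ 3299 m/s.
Total Δv = 4533 + 4497 + 3299 = 12329 m/s.

Δv ≈ 12300 m/s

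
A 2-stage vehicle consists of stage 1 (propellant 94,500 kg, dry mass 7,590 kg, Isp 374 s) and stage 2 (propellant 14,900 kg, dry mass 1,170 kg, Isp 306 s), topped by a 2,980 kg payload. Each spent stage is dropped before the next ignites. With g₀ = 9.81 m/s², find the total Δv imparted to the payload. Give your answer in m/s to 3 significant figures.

Δv ≈ 10100 m/s

Ignition mass of stage 1 = 94,500+7,590 + 14,900+1,170 + 2,980 = 121,140 kg.
Stage 1: m₀ = 121,140 kg, m_f = 121,140 − 94,500 = 26,640 kg; Δv = 374×9.81×ln(4.547) = 3668.9×1.5145 ≈ 5557 m/s.
Stage 2: m₀ = 19,050 kg, m_f = 19,050 − 14,900 = 4,150 kg; Δv = 306×9.81×ln(4.59) = 3001.9×1.5240 ≈ 4575 m/s.
Total Δv = 5557 + 4575 = 10132 m/s.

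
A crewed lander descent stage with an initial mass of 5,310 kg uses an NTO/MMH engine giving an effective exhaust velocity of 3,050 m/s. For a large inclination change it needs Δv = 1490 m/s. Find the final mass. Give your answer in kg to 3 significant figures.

m₀/m_f = exp(Δv / v_e) = exp(1490 / 3050.0) = exp(0.4885) = 1.6299.
m_f = m₀ / 1.6299 = 5,310 / 1.6299 = 3,257.87 kg.

final mass ≈ 3260 kg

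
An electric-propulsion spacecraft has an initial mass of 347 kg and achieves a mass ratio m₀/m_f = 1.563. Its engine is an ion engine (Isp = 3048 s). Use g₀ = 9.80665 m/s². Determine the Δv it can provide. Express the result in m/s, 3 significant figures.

Δv ≈ 13300 m/s

v_e = Isp · g₀ = 3048 × 9.80665 = 29890.7 m/s.
Δv = v_e · ln(1.563) = 29890.7 × 0.4466 ≈ 13349.4 m/s.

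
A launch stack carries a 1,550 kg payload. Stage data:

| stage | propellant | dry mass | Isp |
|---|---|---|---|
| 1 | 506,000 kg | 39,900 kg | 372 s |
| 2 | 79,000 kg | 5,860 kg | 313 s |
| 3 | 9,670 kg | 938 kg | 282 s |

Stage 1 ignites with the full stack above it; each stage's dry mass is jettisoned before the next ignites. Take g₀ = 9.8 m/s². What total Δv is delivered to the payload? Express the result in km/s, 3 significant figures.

Δv ≈ 15.2 km/s

Ignition mass of stage 1 = 506,000+39,900 + 79,000+5,860 + 9,670+938 + 1,550 = 642,918 kg.
Stage 1: m₀ = 642,918 kg, m_f = 642,918 − 506,000 = 136,918 kg; Δv = 372×9.8×ln(4.696) = 3645.6×1.5466 ≈ 5638 m/s.
Stage 2: m₀ = 97,018 kg, m_f = 97,018 − 79,000 = 18,018 kg; Δv = 313×9.8×ln(5.385) = 3067.4×1.6835 ≈ 5164 m/s.
Stage 3: m₀ = 12,158 kg, m_f = 12,158 − 9,670 = 2,488 kg; Δv = 282×9.8×ln(4.887) = 2763.6×1.5865 ≈ 4384 m/s.
Total Δv = 5638 + 5164 + 4384 = 15186 m/s.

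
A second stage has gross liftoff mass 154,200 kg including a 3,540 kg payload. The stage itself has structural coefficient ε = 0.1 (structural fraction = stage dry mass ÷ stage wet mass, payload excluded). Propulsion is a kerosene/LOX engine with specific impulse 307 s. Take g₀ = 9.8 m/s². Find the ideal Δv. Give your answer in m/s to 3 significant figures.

Stage wet mass = m₀ − payload = 154,200 − 3,540 = 150,660 kg.
Stage dry mass = ε × stage wet mass = 0.1 × 150,660 = 15,066 kg.
Burnout mass m_f = stage dry + payload = 15,066 + 3,540 = 18,606 kg.
v_e = Isp · g₀ = 307 × 9.8 = 3008.6 m/s.
Δv = v_e · ln(154,200/18,606) = 3008.6 × ln(8.288) = 3008.6 × 2.1148 ≈ 6362 m/s.

Δv ≈ 6360 m/s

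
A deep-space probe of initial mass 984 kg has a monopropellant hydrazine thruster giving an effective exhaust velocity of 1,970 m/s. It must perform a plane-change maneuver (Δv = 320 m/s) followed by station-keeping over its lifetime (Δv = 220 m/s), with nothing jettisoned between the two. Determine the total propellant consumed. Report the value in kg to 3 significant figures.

total propellant consumed ≈ 236 kg

After the first burn: m = 984 × exp(−320/1970.0) = 984 × 0.85007 = 836.469 kg.
After the second burn: m = 836.469 × exp(−220/1970.0) = 836.469 × 0.89433 = 748.079 kg.
Total propellant = m₀ − m_final = 984 − 748.079 = 235.921 kg.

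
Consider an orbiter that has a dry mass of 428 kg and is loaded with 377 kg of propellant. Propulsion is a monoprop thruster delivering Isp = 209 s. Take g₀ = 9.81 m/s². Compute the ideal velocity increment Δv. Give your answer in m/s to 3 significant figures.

Δv ≈ 1300 m/s

v_e = Isp · g₀ = 209 × 9.81 = 2050.3 m/s.
m₀ = m_dry + m_prop = 428 + 377 = 805 kg.
Δv = v_e · ln(m₀/m_f) = 2050.3 × ln(1.881) = 2050.3 × 0.6317 ≈ 1295.2 m/s.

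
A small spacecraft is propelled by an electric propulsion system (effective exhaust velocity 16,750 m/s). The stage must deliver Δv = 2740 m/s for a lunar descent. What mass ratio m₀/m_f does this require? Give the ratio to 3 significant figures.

mass ratio ≈ 1.18

From the ideal rocket equation, m₀/m_f = exp(Δv / v_e) = exp(2740 / 16750.0) = exp(0.1636) = 1.1777.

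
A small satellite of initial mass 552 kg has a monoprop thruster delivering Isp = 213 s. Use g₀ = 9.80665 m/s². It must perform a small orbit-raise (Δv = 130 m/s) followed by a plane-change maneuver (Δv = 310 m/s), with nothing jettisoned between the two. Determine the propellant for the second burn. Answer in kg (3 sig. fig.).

propellant for the second burn ≈ 71.5 kg

v_e = Isp · g₀ = 213 × 9.80665 = 2088.8 m/s.
After the first burn: m = 552 × exp(−130/2088.8) = 552 × 0.93966 = 518.692 kg.
After the second burn: m = 518.692 × exp(−310/2088.8) = 518.692 × 0.86208 = 447.154 kg.
Second-burn propellant = 518.692 − 447.154 = 71.538 kg.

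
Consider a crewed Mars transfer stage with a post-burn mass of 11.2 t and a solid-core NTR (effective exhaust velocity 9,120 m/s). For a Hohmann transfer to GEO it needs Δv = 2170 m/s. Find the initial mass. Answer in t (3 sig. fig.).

m₀/m_f = exp(Δv / v_e) = exp(2170 / 9120.0) = exp(0.2379) = 1.2686.
m₀ = m_f × 1.2686 = 11.2 × 1.2686 = 14.2083 t.

initial mass ≈ 14.2 t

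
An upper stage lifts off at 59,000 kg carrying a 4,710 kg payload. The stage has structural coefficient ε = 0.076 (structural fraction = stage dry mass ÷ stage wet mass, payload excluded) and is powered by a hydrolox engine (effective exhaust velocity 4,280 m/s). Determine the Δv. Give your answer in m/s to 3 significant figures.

Δv ≈ 8130 m/s

Stage wet mass = m₀ − payload = 59,000 − 4,710 = 54,290 kg.
Stage dry mass = ε × stage wet mass = 0.076 × 54,290 = 4,126.04 kg.
Burnout mass m_f = stage dry + payload = 4,126.04 + 4,710 = 8,836.04 kg.
Rocket equation: Δv = v_e · ln(59,000/8,836.04) = 4280.0 × ln(6.677) = 4280.0 × 1.8987 ≈ 8126 m/s.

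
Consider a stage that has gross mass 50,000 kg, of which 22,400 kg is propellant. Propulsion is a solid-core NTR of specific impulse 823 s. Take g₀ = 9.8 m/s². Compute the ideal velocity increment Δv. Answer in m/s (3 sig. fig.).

Δv ≈ 4790 m/s

v_e = Isp · g₀ = 823 × 9.8 = 8065.4 m/s.
m_f = m₀ − m_prop = 50,000 − 22,400 = 27,600 kg.
Δv = v_e · ln(m₀/m_f) = 8065.4 × ln(1.812) = 8065.4 × 0.5942 ≈ 4792.5 m/s.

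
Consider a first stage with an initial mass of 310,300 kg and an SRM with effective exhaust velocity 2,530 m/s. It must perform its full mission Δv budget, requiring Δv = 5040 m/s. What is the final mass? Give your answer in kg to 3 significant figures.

final mass ≈ 42300 kg

By the Tsiolkovsky rocket equation, m₀/m_f = exp(Δv / v_e) = exp(5040 / 2530.0) = exp(1.9921) = 7.3309.
m_f = m₀ / 7.3309 = 310,300 / 7.3309 = 42,327.7 kg.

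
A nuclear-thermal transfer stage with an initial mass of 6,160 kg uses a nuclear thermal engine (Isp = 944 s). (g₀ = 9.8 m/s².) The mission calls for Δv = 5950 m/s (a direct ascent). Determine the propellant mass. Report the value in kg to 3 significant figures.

v_e = Isp · g₀ = 944 × 9.8 = 9251.2 m/s.
From the ideal rocket equation, m₀/m_f = exp(Δv / v_e) = exp(5950 / 9251.2) = exp(0.6432) = 1.9025.
m_f = 6,160 / 1.9025 = 3,237.84 kg, so propellant = m₀ − m_f = 6,160 − 3,237.84 = 2,922.16 kg.

propellant mass ≈ 2920 kg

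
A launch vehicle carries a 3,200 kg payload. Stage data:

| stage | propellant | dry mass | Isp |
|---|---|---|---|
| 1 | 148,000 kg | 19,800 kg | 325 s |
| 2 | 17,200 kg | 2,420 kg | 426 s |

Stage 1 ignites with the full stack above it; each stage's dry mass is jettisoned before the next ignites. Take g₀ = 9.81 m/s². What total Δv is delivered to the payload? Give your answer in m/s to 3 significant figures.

Δv ≈ 10600 m/s

Ignition mass of stage 1 = 148,000+19,800 + 17,200+2,420 + 3,200 = 190,620 kg.
Stage 1: m₀ = 190,620 kg, m_f = 190,620 − 148,000 = 42,620 kg; Δv = 325×9.81×ln(4.473) = 3188.2×1.4980 ≈ 4776 m/s.
Stage 2: m₀ = 22,820 kg, m_f = 22,820 − 17,200 = 5,620 kg; Δv = 426×9.81×ln(4.06) = 4179.1×1.4013 ≈ 5856 m/s.
Total Δv = 4776 + 5856 = 10632 m/s.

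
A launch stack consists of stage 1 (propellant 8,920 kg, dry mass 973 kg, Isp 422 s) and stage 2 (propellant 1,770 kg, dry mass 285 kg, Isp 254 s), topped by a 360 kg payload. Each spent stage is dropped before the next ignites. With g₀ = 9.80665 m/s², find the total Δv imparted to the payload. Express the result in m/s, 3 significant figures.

Ignition mass of stage 1 = 8,920+973 + 1,770+285 + 360 = 12,308 kg.
Stage 1: m₀ = 12,308 kg, m_f = 12,308 − 8,920 = 3,388 kg; Δv = 422×9.80665×ln(3.633) = 4138.4×1.2900 ≈ 5339 m/s.
Stage 2: m₀ = 2,415 kg, m_f = 2,415 − 1,770 = 645 kg; Δv = 254×9.80665×ln(3.744) = 2490.9×1.3202 ≈ 3288 m/s.
Total Δv = 5339 + 3288 = 8627 m/s.

Δv ≈ 8630 m/s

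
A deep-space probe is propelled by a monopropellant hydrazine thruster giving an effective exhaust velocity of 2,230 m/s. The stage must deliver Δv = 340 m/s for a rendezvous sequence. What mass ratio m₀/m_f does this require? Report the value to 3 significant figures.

mass ratio ≈ 1.16

m₀/m_f = exp(Δv / v_e) = exp(340 / 2230.0) = exp(0.1525) = 1.1647.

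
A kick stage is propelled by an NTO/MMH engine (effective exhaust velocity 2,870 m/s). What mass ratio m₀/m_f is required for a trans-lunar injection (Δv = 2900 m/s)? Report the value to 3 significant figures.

mass ratio ≈ 2.75

m₀/m_f = exp(Δv / v_e) = exp(2900 / 2870.0) = exp(1.0105) = 2.7468.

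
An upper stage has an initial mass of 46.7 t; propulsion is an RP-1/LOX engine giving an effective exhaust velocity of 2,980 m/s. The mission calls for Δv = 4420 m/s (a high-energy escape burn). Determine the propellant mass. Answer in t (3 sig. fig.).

Rocket equation: m₀/m_f = exp(Δv / v_e) = exp(4420 / 2980.0) = exp(1.4832) = 4.4071.
m_f = 46.7 / 4.4071 = 10.5965 t, so propellant = m₀ − m_f = 46.7 − 10.5965 = 36.1035 t.

propellant mass ≈ 36.1 t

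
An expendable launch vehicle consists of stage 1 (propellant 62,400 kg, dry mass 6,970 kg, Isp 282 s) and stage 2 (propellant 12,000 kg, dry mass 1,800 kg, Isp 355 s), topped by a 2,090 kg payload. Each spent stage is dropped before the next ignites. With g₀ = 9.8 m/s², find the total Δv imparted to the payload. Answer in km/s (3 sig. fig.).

Δv ≈ 8.53 km/s

Ignition mass of stage 1 = 62,400+6,970 + 12,000+1,800 + 2,090 = 85,260 kg.
Stage 1: m₀ = 85,260 kg, m_f = 85,260 − 62,400 = 22,860 kg; Δv = 282×9.8×ln(3.73) = 2763.6×1.3163 ≈ 3638 m/s.
Stage 2: m₀ = 15,890 kg, m_f = 15,890 − 12,000 = 3,890 kg; Δv = 355×9.8×ln(4.085) = 3479.0×1.4073 ≈ 4896 m/s.
Total Δv = 3638 + 4896 = 8534 m/s.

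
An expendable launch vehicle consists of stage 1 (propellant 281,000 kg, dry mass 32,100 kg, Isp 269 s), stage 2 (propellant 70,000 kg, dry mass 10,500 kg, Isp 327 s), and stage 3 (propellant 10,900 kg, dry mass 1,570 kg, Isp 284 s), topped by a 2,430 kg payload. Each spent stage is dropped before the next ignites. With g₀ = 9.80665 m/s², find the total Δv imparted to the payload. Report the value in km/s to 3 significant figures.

Δv ≈ 11.0 km/s

Ignition mass of stage 1 = 281,000+32,100 + 70,000+10,500 + 10,900+1,570 + 2,430 = 408,500 kg.
Stage 1: m₀ = 408,500 kg, m_f = 408,500 − 281,000 = 127,500 kg; Δv = 269×9.80665×ln(3.204) = 2638.0×1.1644 ≈ 3072 m/s.
Stage 2: m₀ = 95,400 kg, m_f = 95,400 − 70,000 = 25,400 kg; Δv = 327×9.80665×ln(3.756) = 3206.8×1.3233 ≈ 4244 m/s.
Stage 3: m₀ = 14,900 kg, m_f = 14,900 − 10,900 = 4,000 kg; Δv = 284×9.80665×ln(3.725) = 2785.1×1.3151 ≈ 3663 m/s.
Total Δv = 3072 + 4244 + 3663 = 10979 m/s.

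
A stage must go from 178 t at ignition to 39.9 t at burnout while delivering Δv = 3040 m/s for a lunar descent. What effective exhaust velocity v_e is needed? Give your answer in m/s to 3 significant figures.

ln(m₀/m_f) = ln(178000/39900) = ln(4.461) = 1.4954.
v_e = Δv / ln(m₀/m_f) = 3040 / 1.4954 = 2032.9 m/s.

v_e ≈ 2030 m/s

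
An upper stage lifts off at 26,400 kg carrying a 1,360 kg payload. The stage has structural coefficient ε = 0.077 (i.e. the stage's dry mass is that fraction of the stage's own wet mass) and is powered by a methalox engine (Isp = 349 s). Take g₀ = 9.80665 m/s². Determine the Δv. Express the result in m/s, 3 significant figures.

Δv ≈ 7130 m/s

Stage wet mass = m₀ − payload = 26,400 − 1,360 = 25,040 kg.
Stage dry mass = ε × stage wet mass = 0.077 × 25,040 = 1,928.08 kg.
Burnout mass m_f = stage dry + payload = 1,928.08 + 1,360 = 3,288.08 kg.
v_e = Isp · g₀ = 349 × 9.80665 = 3422.5 m/s.
From the ideal rocket equation, Δv = v_e · ln(26,400/3,288.08) = 3422.5 × ln(8.029) = 3422.5 × 2.0831 ≈ 7129 m/s.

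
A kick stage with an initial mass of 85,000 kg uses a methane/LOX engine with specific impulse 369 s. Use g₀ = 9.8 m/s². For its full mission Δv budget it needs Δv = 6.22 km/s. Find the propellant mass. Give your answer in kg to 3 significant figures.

propellant mass ≈ 69800 kg

v_e = Isp · g₀ = 369 × 9.8 = 3616.2 m/s.
By the Tsiolkovsky rocket equation, m₀/m_f = exp(Δv / v_e) = exp(6220 / 3616.2) = exp(1.7200) = 5.5847.
m_f = 85,000 / 5.5847 = 15,220.2 kg, so propellant = m₀ − m_f = 85,000 − 15,220.2 = 69,779.8 kg.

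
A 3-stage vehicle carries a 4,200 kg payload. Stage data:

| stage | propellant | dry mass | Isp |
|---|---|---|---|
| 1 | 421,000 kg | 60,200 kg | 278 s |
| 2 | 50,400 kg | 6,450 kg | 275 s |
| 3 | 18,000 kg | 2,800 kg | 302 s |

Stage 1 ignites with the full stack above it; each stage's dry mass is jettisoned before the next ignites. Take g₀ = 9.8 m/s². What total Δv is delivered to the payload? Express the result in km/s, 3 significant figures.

Δv ≈ 10.1 km/s

Ignition mass of stage 1 = 421,000+60,200 + 50,400+6,450 + 18,000+2,800 + 4,200 = 563,050 kg.
Stage 1: m₀ = 563,050 kg, m_f = 563,050 − 421,000 = 142,050 kg; Δv = 278×9.8×ln(3.964) = 2724.4×1.3772 ≈ 3752 m/s.
Stage 2: m₀ = 81,850 kg, m_f = 81,850 − 50,400 = 31,450 kg; Δv = 275×9.8×ln(2.603) = 2695.0×0.9565 ≈ 2578 m/s.
Stage 3: m₀ = 25,000 kg, m_f = 25,000 − 18,000 = 7,000 kg; Δv = 302×9.8×ln(3.571) = 2959.6×1.2730 ≈ 3767 m/s.
Total Δv = 3752 + 2578 + 3767 = 10097 m/s.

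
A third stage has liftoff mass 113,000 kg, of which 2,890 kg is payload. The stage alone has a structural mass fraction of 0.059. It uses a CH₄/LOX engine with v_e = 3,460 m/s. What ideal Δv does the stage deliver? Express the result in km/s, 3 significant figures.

Stage wet mass = m₀ − payload = 113,000 − 2,890 = 110,110 kg.
Stage dry mass = ε × stage wet mass = 0.059 × 110,110 = 6,496.49 kg.
Burnout mass m_f = stage dry + payload = 6,496.49 + 2,890 = 9,386.49 kg.
By the Tsiolkovsky rocket equation, Δv = v_e · ln(113,000/9,386.49) = 3460.0 × ln(12.04) = 3460.0 × 2.4881 ≈ 8609 m/s.

Δv ≈ 8.61 km/s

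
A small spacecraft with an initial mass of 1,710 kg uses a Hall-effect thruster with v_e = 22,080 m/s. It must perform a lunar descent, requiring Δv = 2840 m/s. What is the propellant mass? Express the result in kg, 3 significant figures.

propellant mass ≈ 206 kg

m₀/m_f = exp(Δv / v_e) = exp(2840 / 22080.0) = exp(0.1286) = 1.1373.
m_f = 1,710 / 1.1373 = 1,503.56 kg, so propellant = m₀ − m_f = 1,710 − 1,503.56 = 206.44 kg.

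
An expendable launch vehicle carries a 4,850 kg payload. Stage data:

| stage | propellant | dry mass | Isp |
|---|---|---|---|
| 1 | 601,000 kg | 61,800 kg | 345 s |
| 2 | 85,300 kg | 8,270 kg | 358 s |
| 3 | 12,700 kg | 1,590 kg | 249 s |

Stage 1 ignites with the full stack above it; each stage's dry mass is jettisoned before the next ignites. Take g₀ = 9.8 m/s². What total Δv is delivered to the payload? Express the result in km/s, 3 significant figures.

Ignition mass of stage 1 = 601,000+61,800 + 85,300+8,270 + 12,700+1,590 + 4,850 = 775,510 kg.
Stage 1: m₀ = 775,510 kg, m_f = 775,510 − 601,000 = 174,510 kg; Δv = 345×9.8×ln(4.444) = 3381.0×1.4915 ≈ 5043 m/s.
Stage 2: m₀ = 112,710 kg, m_f = 112,710 − 85,300 = 27,410 kg; Δv = 358×9.8×ln(4.112) = 3508.4×1.4139 ≈ 4961 m/s.
Stage 3: m₀ = 19,140 kg, m_f = 19,140 − 12,700 = 6,440 kg; Δv = 249×9.8×ln(2.972) = 2440.2×1.0893 ≈ 2658 m/s.
Total Δv = 5043 + 4961 + 2658 = 12662 m/s.

Δv ≈ 12.7 km/s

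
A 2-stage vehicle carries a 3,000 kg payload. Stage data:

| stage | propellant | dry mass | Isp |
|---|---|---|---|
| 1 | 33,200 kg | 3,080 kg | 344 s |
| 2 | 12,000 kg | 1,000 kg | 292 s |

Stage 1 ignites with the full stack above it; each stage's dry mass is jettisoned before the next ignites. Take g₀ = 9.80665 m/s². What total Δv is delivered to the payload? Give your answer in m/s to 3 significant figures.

Ignition mass of stage 1 = 33,200+3,080 + 12,000+1,000 + 3,000 = 52,280 kg.
Stage 1: m₀ = 52,280 kg, m_f = 52,280 − 33,200 = 19,080 kg; Δv = 344×9.80665×ln(2.74) = 3373.5×1.0080 ≈ 3400 m/s.
Stage 2: m₀ = 16,000 kg, m_f = 16,000 − 12,000 = 4,000 kg; Δv = 292×9.80665×ln(4) = 2863.5×1.3863 ≈ 3970 m/s.
Total Δv = 3400 + 3970 = 7370 m/s.

Δv ≈ 7370 m/s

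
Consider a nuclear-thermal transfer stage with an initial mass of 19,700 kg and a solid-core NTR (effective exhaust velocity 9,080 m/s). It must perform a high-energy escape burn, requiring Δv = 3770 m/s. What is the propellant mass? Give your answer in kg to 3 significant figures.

m₀/m_f = exp(Δv / v_e) = exp(3770 / 9080.0) = exp(0.4152) = 1.5147.
m_f = 19,700 / 1.5147 = 13,005.9 kg, so propellant = m₀ − m_f = 19,700 − 13,005.9 = 6,694.1 kg.

propellant mass ≈ 6690 kg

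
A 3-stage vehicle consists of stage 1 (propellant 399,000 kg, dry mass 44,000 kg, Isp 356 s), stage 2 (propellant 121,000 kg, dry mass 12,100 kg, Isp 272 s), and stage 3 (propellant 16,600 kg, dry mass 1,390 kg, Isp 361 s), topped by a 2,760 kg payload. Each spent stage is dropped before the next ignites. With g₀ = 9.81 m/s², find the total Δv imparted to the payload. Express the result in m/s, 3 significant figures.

Δv ≈ 13700 m/s

Ignition mass of stage 1 = 399,000+44,000 + 121,000+12,100 + 16,600+1,390 + 2,760 = 596,850 kg.
Stage 1: m₀ = 596,850 kg, m_f = 596,850 − 399,000 = 197,850 kg; Δv = 356×9.81×ln(3.017) = 3492.4×1.1042 ≈ 3856 m/s.
Stage 2: m₀ = 153,850 kg, m_f = 153,850 − 121,000 = 32,850 kg; Δv = 272×9.81×ln(4.683) = 2668.3×1.5440 ≈ 4120 m/s.
Stage 3: m₀ = 20,750 kg, m_f = 20,750 − 16,600 = 4,150 kg; Δv = 361×9.81×ln(5) = 3541.4×1.6094 ≈ 5700 m/s.
Total Δv = 3856 + 4120 + 5700 = 13676 m/s.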